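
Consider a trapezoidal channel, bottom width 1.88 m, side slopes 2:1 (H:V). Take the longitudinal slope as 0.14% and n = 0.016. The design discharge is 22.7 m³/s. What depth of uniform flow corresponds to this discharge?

y_n = 1.79 m

Manning's equation rearranged: A R^(2/3) = nQ / (1·√S) = 0.016 × 22.7 / (√0.0014) = 9.707.
Try y = 1.96 m: A R^(2/3) = 11.88 — over.
Try y = 1.32 m: A R^(2/3) = 4.997 — short.
Try y = 1.79 m: A R^(2/3) = 9.7 — matches.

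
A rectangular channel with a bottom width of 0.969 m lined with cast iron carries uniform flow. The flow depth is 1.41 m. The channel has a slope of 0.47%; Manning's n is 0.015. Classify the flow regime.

subcritical

Flow area A = b·y = 0.969 × 1.41 = 1.366 m². Wetted perimeter P = b + 2y = 0.969 + 2×1.41 = 3.789 m.
Hydraulic radius R = A/P = 1.366/3.789 = 0.3606 m.
V = (1/n) R^(2/3) √S = (1/0.015) × 0.3606^(2/3) × √0.0047 = 2.315 m/s. Hydraulic depth D_h = A/T = 1.366/0.969 = 1.41 m.
Froude number Fr = V/√(g·D_h) = 2.315/√(9.81×1.41) = 0.623, which is less than 1, so the flow is subcritical.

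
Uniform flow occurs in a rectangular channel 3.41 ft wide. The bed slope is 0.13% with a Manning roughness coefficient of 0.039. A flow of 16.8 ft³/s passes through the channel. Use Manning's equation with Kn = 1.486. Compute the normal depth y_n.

y_n = 3.31 ft

Manning's equation rearranged: A R^(2/3) = nQ / (1.486·√S) = 0.039 × 16.8 / (1.486 × √0.0013) = 12.23.
At y = 4.11 ft: A R^(2/3) = 15.87 — too large.
At y = 2.95 ft: A R^(2/3) = 10.59 — too small.
At y = 3.31 ft: A R^(2/3) = 12.21 — ≈ 12.23.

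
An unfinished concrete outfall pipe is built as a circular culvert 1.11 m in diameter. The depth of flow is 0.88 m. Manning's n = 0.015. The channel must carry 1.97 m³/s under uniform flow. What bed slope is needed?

For a circular section of diameter D = 1.11 m at depth y = 0.88 m, the central angle is θ = 2 arccos(1 − 2y/D) = 4.393 rad. Then A = (D²/8)(θ − sin θ) = 0.8228 m² and P = Dθ/2 = 2.438 m.
Hydraulic radius R = A/P = 0.8228/2.438 = 0.3375 m.
From Manning's equation, S = [nQ / (1 A R^(2/3))]² = [0.015 × 1.97 / (1 × 0.8228 × 0.3375^(2/3))]² = 0.00549.

S = 0.00549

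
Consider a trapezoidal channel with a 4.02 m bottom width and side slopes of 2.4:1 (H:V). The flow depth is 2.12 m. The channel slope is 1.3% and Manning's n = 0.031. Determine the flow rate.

Q = 83.9 m³/s

With bottom width b = 4.02 m and side slope z = 2.4: A = (b + zy)y = (4.02 + 2.4×2.12)×2.12 = 19.31 m²; P = b + 2y√(1+z²) = 4.02 + 2×2.12×2.6 = 15.04 m.
Hydraulic radius R = A/P = 19.31/15.04 = 1.283 m.
Manning's equation: Q = (1/n) A R^(2/3) S^(1/2) = (1/0.031) × 19.31 × 1.283^(2/3) × 0.013^(1/2) = 83.9 m³/s.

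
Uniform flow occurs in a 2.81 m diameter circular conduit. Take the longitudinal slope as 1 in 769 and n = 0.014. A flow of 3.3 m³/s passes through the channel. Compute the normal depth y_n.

Manning's equation rearranged: A R^(2/3) = nQ / (1·√S) = 0.014 × 3.3 / (√0.0013) = 1.281.
At y = 0.743 m: A R^(2/3) = 0.75 — too small.
At y = 1.09 m: A R^(2/3) = 1.561 — too large.
At y = 0.98 m: A R^(2/3) = 1.28 — close enough.

y_n = 0.98 m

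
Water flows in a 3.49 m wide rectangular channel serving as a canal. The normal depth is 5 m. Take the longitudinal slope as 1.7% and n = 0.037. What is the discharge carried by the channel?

Flow area A = b·y = 3.49 × 5 = 17.45 m². Wetted perimeter P = b + 2y = 3.49 + 2×5 = 13.49 m.
Hydraulic radius R = A/P = 17.45/13.49 = 1.294 m.
Manning's equation: Q = (1/n) A R^(2/3) S^(1/2) = (1/0.037) × 17.45 × 1.294^(2/3) × 0.017^(1/2) = 73 m³/s.

Q = 73 m³/s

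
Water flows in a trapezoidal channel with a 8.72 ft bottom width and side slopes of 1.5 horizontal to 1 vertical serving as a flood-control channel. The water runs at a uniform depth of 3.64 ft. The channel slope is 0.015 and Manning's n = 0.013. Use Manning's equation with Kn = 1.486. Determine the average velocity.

V = 24.8 ft/s

With bottom width b = 8.72 ft and side slope z = 1.5: A = (b + zy)y = (8.72 + 1.5×3.64)×3.64 = 51.62 ft²; P = b + 2y√(1+z²) = 8.72 + 2×3.64×1.803 = 21.84 ft.
Hydraulic radius R = A/P = 51.62/21.84 = 2.363 ft.
From Manning's equation, V = (1.486/n) R^(2/3) S^(1/2) = (1.486/0.013) × 2.363^(2/3) × 0.015^(1/2) = 24.8 ft/s.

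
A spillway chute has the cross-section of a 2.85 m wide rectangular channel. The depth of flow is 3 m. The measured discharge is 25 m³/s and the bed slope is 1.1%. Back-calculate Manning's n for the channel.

Flow area A = b·y = 2.85 × 3 = 8.55 m². Wetted perimeter P = b + 2y = 2.85 + 2×3 = 8.85 m.
Hydraulic radius R = A/P = 8.55/8.85 = 0.9661 m.
Rearranging Manning's equation: n = (1/Q) A R^(2/3) S^(1/2) = (1/25) × 8.55 × 0.9661^(2/3) × √0.011 = 0.0351.

n = 0.0351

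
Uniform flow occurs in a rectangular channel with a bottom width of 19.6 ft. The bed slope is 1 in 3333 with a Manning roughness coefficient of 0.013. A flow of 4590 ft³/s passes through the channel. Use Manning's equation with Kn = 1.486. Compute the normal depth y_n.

Manning's equation rearranged: A R^(2/3) = nQ / (1.486·√S) = 0.013 × 4590 / (1.486 × √0.0003) = 2318.
At y = 25.4 ft: A R^(2/3) = 1834 — short.
At y = 33.7 ft: A R^(2/3) = 2552 — over.
At y = 31 ft: A R^(2/3) = 2317 — close enough.

y_n = 31 ft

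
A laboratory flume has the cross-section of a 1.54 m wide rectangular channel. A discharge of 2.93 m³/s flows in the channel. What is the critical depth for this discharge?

For a rectangular channel, critical depth y_c = (q²/g)^(1/3) where q = Q/b = 2.93/1.54 = 1.903 m²/s.
So y_c = (1.903²/9.81)^(1/3) = 0.717 m.

y_c = 0.717 m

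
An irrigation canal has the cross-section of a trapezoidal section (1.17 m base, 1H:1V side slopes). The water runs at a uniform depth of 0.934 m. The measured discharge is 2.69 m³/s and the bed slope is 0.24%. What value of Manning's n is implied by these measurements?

With bottom width b = 1.17 m and side slope z = 1: A = (b + zy)y = (1.17 + 1×0.934)×0.934 = 1.965 m²; P = b + 2y√(1+z²) = 1.17 + 2×0.934×1.414 = 3.812 m.
Hydraulic radius R = A/P = 1.965/3.812 = 0.5155 m.
Rearranging Manning's equation: n = (1/Q) A R^(2/3) S^(1/2) = (1/2.69) × 1.965 × 0.5155^(2/3) × √0.0024 = 0.023.

n = 0.023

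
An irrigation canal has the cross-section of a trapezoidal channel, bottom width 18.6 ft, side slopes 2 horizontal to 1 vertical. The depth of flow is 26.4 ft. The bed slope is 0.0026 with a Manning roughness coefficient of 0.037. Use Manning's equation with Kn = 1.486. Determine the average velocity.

V = 11.8 ft/s

With bottom width b = 18.6 ft and side slope z = 2: A = (b + zy)y = (18.6 + 2×26.4)×26.4 = 1885 ft²; P = b + 2y√(1+z²) = 18.6 + 2×26.4×2.236 = 136.7 ft.
Hydraulic radius R = A/P = 1885/136.7 = 13.79 ft.
From Manning's equation, V = (1.486/n) R^(2/3) S^(1/2) = (1.486/0.037) × 13.79^(2/3) × 0.0026^(1/2) = 11.8 ft/s.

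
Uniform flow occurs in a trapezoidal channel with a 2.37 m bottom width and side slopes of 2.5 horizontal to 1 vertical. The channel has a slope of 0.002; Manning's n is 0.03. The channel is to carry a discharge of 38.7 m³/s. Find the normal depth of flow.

Manning's equation rearranged: A R^(2/3) = nQ / (1·√S) = 0.03 × 38.7 / (√0.002) = 25.96.
Trying y = 2.22 m: A R^(2/3) = 20.16 — low.
Trying y = 2.48 m: A R^(2/3) = 25.98 — ≈ 25.96.

y_n = 2.48 m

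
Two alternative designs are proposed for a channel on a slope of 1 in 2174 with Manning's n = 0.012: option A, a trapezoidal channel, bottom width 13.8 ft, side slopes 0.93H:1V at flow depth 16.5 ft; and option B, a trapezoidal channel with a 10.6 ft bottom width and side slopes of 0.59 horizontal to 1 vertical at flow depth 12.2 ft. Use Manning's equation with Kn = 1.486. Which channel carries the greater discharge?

channel A

Channel A: With bottom width b = 13.8 ft and side slope z = 0.93: A = (b + zy)y = (13.8 + 0.93×16.5)×16.5 = 480.9 ft²; P = b + 2y√(1+z²) = 13.8 + 2×16.5×1.366 = 58.87 ft. Hydraulic radius R = A/P = 480.9/58.87 = 8.169 ft. Q_A = (1.486/0.012)·480.9·8.169^(2/3)·√0.00046 = 5181 ft³/s.
Channel B: With bottom width b = 10.6 ft and side slope z = 0.59: A = (b + zy)y = (10.6 + 0.59×12.2)×12.2 = 217.1 ft²; P = b + 2y√(1+z²) = 10.6 + 2×12.2×1.161 = 38.93 ft. Hydraulic radius R = A/P = 217.1/38.93 = 5.578 ft. Q_B = (1.486/0.012)·217.1·5.578^(2/3)·√0.00046 = 1814 ft³/s.
Q_A = 5181 ft³/s vs Q_B = 1814 ft³/s, so channel A carries more.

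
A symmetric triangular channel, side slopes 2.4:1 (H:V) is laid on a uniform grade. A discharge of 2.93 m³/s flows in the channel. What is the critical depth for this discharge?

y_c = 0.788 m

At critical depth, Q² T / (g A³) = 1, i.e. A³/T = Q²/g = 2.93²/9.81 = 0.8751.
At y = 0.541 m: A³/T = 0.1335 — short.
At y = 0.918 m: A³/T = 1.878 — over.
At y = 0.788 m: A³/T = 0.875 — close enough.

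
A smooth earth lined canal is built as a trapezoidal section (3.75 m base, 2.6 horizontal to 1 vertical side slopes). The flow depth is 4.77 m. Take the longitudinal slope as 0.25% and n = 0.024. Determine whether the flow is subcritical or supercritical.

With bottom width b = 3.75 m and side slope z = 2.6: A = (b + zy)y = (3.75 + 2.6×4.77)×4.77 = 77.05 m²; P = b + 2y√(1+z²) = 3.75 + 2×4.77×2.786 = 30.33 m.
Hydraulic radius R = A/P = 77.05/30.33 = 2.541 m.
V = (1/n) R^(2/3) √S = (1/0.024) × 2.541^(2/3) × √0.0025 = 3.879 m/s. Hydraulic depth D_h = A/T = 77.05/28.55 = 2.698 m.
Froude number Fr = V/√(g·D_h) = 3.879/√(9.81×2.698) = 0.754, which is less than 1, so the flow is subcritical.

subcritical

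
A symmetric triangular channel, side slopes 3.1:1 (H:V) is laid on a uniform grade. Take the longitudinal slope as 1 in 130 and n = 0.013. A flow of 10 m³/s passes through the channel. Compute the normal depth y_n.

y_n = 0.913 m

Manning's equation rearranged: A R^(2/3) = nQ / (1·√S) = 0.013 × 10 / (√0.007692) = 1.482.
At y = 0.774 m: A R^(2/3) = 0.9542 — low.
At y = 0.913 m: A R^(2/3) = 1.482 — matches.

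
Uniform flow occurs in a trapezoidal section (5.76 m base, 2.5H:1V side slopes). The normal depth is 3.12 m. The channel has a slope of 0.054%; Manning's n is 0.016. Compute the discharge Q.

Q = 93.4 m³/s

With bottom width b = 5.76 m and side slope z = 2.5: A = (b + zy)y = (5.76 + 2.5×3.12)×3.12 = 42.31 m²; P = b + 2y√(1+z²) = 5.76 + 2×3.12×2.693 = 22.56 m.
Hydraulic radius R = A/P = 42.31/22.56 = 1.875 m.
Manning's equation: Q = (1/n) A R^(2/3) S^(1/2) = (1/0.016) × 42.31 × 1.875^(2/3) × 0.00054^(1/2) = 93.4 m³/s.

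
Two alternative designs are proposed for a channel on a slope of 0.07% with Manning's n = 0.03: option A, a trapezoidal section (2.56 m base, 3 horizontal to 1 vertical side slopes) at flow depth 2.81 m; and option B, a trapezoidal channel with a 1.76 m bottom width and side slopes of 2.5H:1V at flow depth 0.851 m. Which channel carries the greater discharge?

Channel A: With bottom width b = 2.56 m and side slope z = 3: A = (b + zy)y = (2.56 + 3×2.81)×2.81 = 30.88 m²; P = b + 2y√(1+z²) = 2.56 + 2×2.81×3.162 = 20.33 m. Hydraulic radius R = A/P = 30.88/20.33 = 1.519 m. Q_A = (1/0.03)·30.88·1.519^(2/3)·√0.0007 = 35.99 m³/s.
Channel B: With bottom width b = 1.76 m and side slope z = 2.5: A = (b + zy)y = (1.76 + 2.5×0.851)×0.851 = 3.308 m²; P = b + 2y√(1+z²) = 1.76 + 2×0.851×2.693 = 6.343 m. Hydraulic radius R = A/P = 3.308/6.343 = 0.5216 m. Q_B = (1/0.03)·3.308·0.5216^(2/3)·√0.0007 = 1.89 m³/s.
Q_A = 35.99 m³/s vs Q_B = 1.89 m³/s, so channel A carries more.

channel A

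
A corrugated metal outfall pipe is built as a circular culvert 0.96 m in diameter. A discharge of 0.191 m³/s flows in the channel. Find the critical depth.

At critical depth, Q² T / (g A³) = 1, i.e. A³/T = Q²/g = 0.191²/9.81 = 0.003719.
Trying y = 0.31 m: A³/T = 0.009207 — high.
Trying y = 0.209 m: A³/T = 0.001986 — low.
Trying y = 0.245 m: A³/T = 0.003693 — matches.

y_c = 0.245 m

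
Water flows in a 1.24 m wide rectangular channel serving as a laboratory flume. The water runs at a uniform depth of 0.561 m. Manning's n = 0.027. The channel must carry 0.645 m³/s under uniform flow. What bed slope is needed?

S = 0.0032

Flow area A = b·y = 1.24 × 0.561 = 0.6956 m². Wetted perimeter P = b + 2y = 1.24 + 2×0.561 = 2.362 m.
Hydraulic radius R = A/P = 0.6956/2.362 = 0.2945 m.
From Manning's equation, S = [nQ / (1 A R^(2/3))]² = [0.027 × 0.645 / (1 × 0.6956 × 0.2945^(2/3))]² = 0.0032.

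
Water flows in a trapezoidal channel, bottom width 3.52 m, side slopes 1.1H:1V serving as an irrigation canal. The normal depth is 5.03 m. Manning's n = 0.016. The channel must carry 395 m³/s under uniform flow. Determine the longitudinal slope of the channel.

With bottom width b = 3.52 m and side slope z = 1.1: A = (b + zy)y = (3.52 + 1.1×5.03)×5.03 = 45.54 m²; P = b + 2y√(1+z²) = 3.52 + 2×5.03×1.487 = 18.48 m.
Hydraulic radius R = A/P = 45.54/18.48 = 2.465 m.
From Manning's equation, S = [nQ / (1 A R^(2/3))]² = [0.016 × 395 / (1 × 45.54 × 2.465^(2/3))]² = 0.00579.

S = 0.00579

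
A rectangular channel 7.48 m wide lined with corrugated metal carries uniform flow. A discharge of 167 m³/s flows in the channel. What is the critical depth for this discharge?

For a rectangular channel, critical depth y_c = (q²/g)^(1/3) where q = Q/b = 167/7.48 = 22.33 m²/s.
So y_c = (22.33²/9.81)^(1/3) = 3.7 m.

y_c = 3.7 m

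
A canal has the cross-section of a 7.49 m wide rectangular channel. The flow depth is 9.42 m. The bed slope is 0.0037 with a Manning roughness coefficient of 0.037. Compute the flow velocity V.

V = 3.17 m/s

Flow area A = b·y = 7.49 × 9.42 = 70.56 m². Wetted perimeter P = b + 2y = 7.49 + 2×9.42 = 26.33 m.
Hydraulic radius R = A/P = 70.56/26.33 = 2.68 m.
From Manning's equation, V = (1/n) R^(2/3) S^(1/2) = (1/0.037) × 2.68^(2/3) × 0.0037^(1/2) = 3.17 m/s.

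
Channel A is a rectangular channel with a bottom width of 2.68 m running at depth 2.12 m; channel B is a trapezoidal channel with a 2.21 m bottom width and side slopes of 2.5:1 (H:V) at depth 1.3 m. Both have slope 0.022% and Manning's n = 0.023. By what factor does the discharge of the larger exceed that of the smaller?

1.2

Channel A: Flow area A = b·y = 2.68 × 2.12 = 5.682 m². Wetted perimeter P = b + 2y = 2.68 + 2×2.12 = 6.92 m. Hydraulic radius R = A/P = 5.682/6.92 = 0.821 m. Q_A = (1/0.023)·5.682·0.821^(2/3)·√0.00022 = 3.213 m³/s.
Channel B: With bottom width b = 2.21 m and side slope z = 2.5: A = (b + zy)y = (2.21 + 2.5×1.3)×1.3 = 7.098 m²; P = b + 2y√(1+z²) = 2.21 + 2×1.3×2.693 = 9.211 m. Hydraulic radius R = A/P = 7.098/9.211 = 0.7706 m. Q_B = (1/0.023)·7.098·0.7706^(2/3)·√0.00022 = 3.848 m³/s.
The larger discharge is 3.848 m³/s and the smaller is 3.213 m³/s; the ratio is 1.2.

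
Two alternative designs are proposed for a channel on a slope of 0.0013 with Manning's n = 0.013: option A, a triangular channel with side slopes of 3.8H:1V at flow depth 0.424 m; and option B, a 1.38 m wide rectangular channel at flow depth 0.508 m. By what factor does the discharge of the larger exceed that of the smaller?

1.3

Channel A: For a triangular section with side slope z = 3.8: A = zy² = 3.8×0.424² = 0.6831 m²; P = 2y√(1+z²) = 2×0.424×3.929 = 3.332 m. Hydraulic radius R = A/P = 0.6831/3.332 = 0.205 m. Q_A = (1/0.013)·0.6831·0.205^(2/3)·√0.0013 = 0.6588 m³/s.
Channel B: Flow area A = b·y = 1.38 × 0.508 = 0.701 m². Wetted perimeter P = b + 2y = 1.38 + 2×0.508 = 2.396 m. Hydraulic radius R = A/P = 0.701/2.396 = 0.2926 m. Q_B = (1/0.013)·0.701·0.2926^(2/3)·√0.0013 = 0.8569 m³/s.
The larger discharge is 0.8569 m³/s and the smaller is 0.6588 m³/s; the ratio is 1.3.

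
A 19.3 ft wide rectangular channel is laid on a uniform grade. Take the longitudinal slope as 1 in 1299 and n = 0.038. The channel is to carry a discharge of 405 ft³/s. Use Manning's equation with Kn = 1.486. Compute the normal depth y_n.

y_n = 7.43 ft

Manning's equation rearranged: A R^(2/3) = nQ / (1.486·√S) = 0.038 × 405 / (1.486 × √0.0007698) = 373.3.
Trying y = 6 ft: A R^(2/3) = 277 — too small.
Trying y = 8.7 ft: A R^(2/3) = 462.8 — too large.
Trying y = 7.43 ft: A R^(2/3) = 373.2 — matches.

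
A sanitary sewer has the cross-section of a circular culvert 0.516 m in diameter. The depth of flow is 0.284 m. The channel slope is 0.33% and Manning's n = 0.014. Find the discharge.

Q = 0.128 m³/s

For a circular section of diameter D = 0.516 m at depth y = 0.284 m, the central angle is θ = 2 arccos(1 − 2y/D) = 3.343 rad. Then A = (D²/8)(θ − sin θ) = 0.118 m² and P = Dθ/2 = 0.8626 m.
Hydraulic radius R = A/P = 0.118/0.8626 = 0.1367 m.
Manning's equation: Q = (1/n) A R^(2/3) S^(1/2) = (1/0.014) × 0.118 × 0.1367^(2/3) × 0.0033^(1/2) = 0.128 m³/s.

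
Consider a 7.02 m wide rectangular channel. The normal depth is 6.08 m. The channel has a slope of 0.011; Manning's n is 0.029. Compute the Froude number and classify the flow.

Flow area A = b·y = 7.02 × 6.08 = 42.68 m². Wetted perimeter P = b + 2y = 7.02 + 2×6.08 = 19.18 m.
Hydraulic radius R = A/P = 42.68/19.18 = 2.225 m.
V = (1/n) R^(2/3) √S = (1/0.029) × 2.225^(2/3) × √0.011 = 6.164 m/s. Hydraulic depth D_h = A/T = 42.68/7.02 = 6.08 m.
Froude number Fr = V/√(g·D_h) = 6.164/√(9.81×6.08) = 0.798, which is less than 1, so the flow is subcritical.

subcritical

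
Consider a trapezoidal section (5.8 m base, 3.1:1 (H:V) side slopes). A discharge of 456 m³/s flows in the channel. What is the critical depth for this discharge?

At critical depth, Q² T / (g A³) = 1, i.e. A³/T = Q²/g = 456²/9.81 = 21200.
Trying y = 3.48 m: A³/T = 7027 — short.
Trying y = 5.6 m: A³/T = 53840 — over.
Trying y = 4.52 m: A³/T = 21230 — matches.

y_c = 4.52 m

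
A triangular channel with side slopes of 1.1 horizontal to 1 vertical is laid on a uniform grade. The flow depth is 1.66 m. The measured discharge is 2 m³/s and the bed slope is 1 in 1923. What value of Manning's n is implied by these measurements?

n = 0.025

For a triangular section with side slope z = 1.1: A = zy² = 1.1×1.66² = 3.031 m²; P = 2y√(1+z²) = 2×1.66×1.487 = 4.936 m.
Hydraulic radius R = A/P = 3.031/4.936 = 0.6142 m.
Rearranging Manning's equation: n = (1/Q) A R^(2/3) S^(1/2) = (1/2) × 3.031 × 0.6142^(2/3) × √0.00052 = 0.025.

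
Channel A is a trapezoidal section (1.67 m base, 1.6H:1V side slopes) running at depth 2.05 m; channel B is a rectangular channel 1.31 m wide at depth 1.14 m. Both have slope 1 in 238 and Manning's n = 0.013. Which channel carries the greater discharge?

Channel A: With bottom width b = 1.67 m and side slope z = 1.6: A = (b + zy)y = (1.67 + 1.6×2.05)×2.05 = 10.15 m²; P = b + 2y√(1+z²) = 1.67 + 2×2.05×1.887 = 9.406 m. Hydraulic radius R = A/P = 10.15/9.406 = 1.079 m. Q_A = (1/0.013)·10.15·1.079^(2/3)·√0.004202 = 53.22 m³/s.
Channel B: Flow area A = b·y = 1.31 × 1.14 = 1.493 m². Wetted perimeter P = b + 2y = 1.31 + 2×1.14 = 3.59 m. Hydraulic radius R = A/P = 1.493/3.59 = 0.416 m. Q_B = (1/0.013)·1.493·0.416^(2/3)·√0.004202 = 4.15 m³/s.
Q_A = 53.22 m³/s vs Q_B = 4.15 m³/s, so channel A carries more.

channel A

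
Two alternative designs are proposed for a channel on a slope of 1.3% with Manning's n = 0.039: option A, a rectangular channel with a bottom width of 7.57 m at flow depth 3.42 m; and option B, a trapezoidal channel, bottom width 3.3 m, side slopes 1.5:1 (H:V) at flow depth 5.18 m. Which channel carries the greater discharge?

channel B

Channel A: Flow area A = b·y = 7.57 × 3.42 = 25.89 m². Wetted perimeter P = b + 2y = 7.57 + 2×3.42 = 14.41 m. Hydraulic radius R = A/P = 25.89/14.41 = 1.797 m. Q_A = (1/0.039)·25.89·1.797^(2/3)·√0.013 = 111.9 m³/s.
Channel B: With bottom width b = 3.3 m and side slope z = 1.5: A = (b + zy)y = (3.3 + 1.5×5.18)×5.18 = 57.34 m²; P = b + 2y√(1+z²) = 3.3 + 2×5.18×1.803 = 21.98 m. Hydraulic radius R = A/P = 57.34/21.98 = 2.609 m. Q_B = (1/0.039)·57.34·2.609^(2/3)·√0.013 = 317.7 m³/s.
Q_A = 111.9 m³/s vs Q_B = 317.7 m³/s, so channel B carries more.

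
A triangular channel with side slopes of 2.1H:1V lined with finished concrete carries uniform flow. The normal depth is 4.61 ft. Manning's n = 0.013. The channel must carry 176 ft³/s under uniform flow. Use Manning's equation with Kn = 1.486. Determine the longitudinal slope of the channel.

S = 0.000448

For a triangular section with side slope z = 2.1: A = zy² = 2.1×4.61² = 44.63 ft²; P = 2y√(1+z²) = 2×4.61×2.326 = 21.45 ft.
Hydraulic radius R = A/P = 44.63/21.45 = 2.081 ft.
From Manning's equation, S = [nQ / (1.486 A R^(2/3))]² = [0.013 × 176 / (1.486 × 44.63 × 2.081^(2/3))]² = 0.000448.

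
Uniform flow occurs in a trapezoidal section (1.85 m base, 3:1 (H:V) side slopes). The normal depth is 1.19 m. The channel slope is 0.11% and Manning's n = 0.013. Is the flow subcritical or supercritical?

With bottom width b = 1.85 m and side slope z = 3: A = (b + zy)y = (1.85 + 3×1.19)×1.19 = 6.45 m²; P = b + 2y√(1+z²) = 1.85 + 2×1.19×3.162 = 9.376 m.
Hydraulic radius R = A/P = 6.45/9.376 = 0.6879 m.
V = (1/n) R^(2/3) √S = (1/0.013) × 0.6879^(2/3) × √0.0011 = 1.988 m/s. Hydraulic depth D_h = A/T = 6.45/8.99 = 0.7174 m.
Froude number Fr = V/√(g·D_h) = 1.988/√(9.81×0.7174) = 0.749, which is less than 1, so the flow is subcritical.

subcritical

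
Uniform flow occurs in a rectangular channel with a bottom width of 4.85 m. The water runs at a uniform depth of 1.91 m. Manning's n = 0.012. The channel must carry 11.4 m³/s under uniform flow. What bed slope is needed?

Flow area A = b·y = 4.85 × 1.91 = 9.263 m². Wetted perimeter P = b + 2y = 4.85 + 2×1.91 = 8.67 m.
Hydraulic radius R = A/P = 9.263/8.67 = 1.068 m.
From Manning's equation, S = [nQ / (1 A R^(2/3))]² = [0.012 × 11.4 / (1 × 9.263 × 1.068^(2/3))]² = 0.0002.

S = 0.0002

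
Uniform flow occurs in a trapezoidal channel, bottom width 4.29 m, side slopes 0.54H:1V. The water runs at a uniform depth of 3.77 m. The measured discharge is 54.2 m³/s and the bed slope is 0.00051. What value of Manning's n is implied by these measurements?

With bottom width b = 4.29 m and side slope z = 0.54: A = (b + zy)y = (4.29 + 0.54×3.77)×3.77 = 23.85 m²; P = b + 2y√(1+z²) = 4.29 + 2×3.77×1.136 = 12.86 m.
Hydraulic radius R = A/P = 23.85/12.86 = 1.855 m.
Rearranging Manning's equation: n = (1/Q) A R^(2/3) S^(1/2) = (1/54.2) × 23.85 × 1.855^(2/3) × √0.00051 = 0.015.

n = 0.015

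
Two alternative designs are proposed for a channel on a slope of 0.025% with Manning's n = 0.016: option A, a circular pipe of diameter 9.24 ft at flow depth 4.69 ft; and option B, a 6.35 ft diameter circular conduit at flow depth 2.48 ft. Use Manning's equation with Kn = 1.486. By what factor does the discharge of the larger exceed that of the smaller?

Channel A: For a circular section of diameter D = 9.24 ft at depth y = 4.69 ft, the central angle is θ = 2 arccos(1 − 2y/D) = 3.172 rad. Then A = (D²/8)(θ − sin θ) = 34.17 ft² and P = Dθ/2 = 14.65 ft. Hydraulic radius R = A/P = 34.17/14.65 = 2.332 ft. Q_A = (1.486/0.016)·34.17·2.332^(2/3)·√0.00025 = 88.25 ft³/s.
Channel B: For a circular section of diameter D = 6.35 ft at depth y = 2.48 ft, the central angle is θ = 2 arccos(1 − 2y/D) = 2.7 rad. Then A = (D²/8)(θ − sin θ) = 11.46 ft² and P = Dθ/2 = 8.573 ft. Hydraulic radius R = A/P = 11.46/8.573 = 1.336 ft. Q_B = (1.486/0.016)·11.46·1.336^(2/3)·√0.00025 = 20.41 ft³/s.
The larger discharge is 88.25 ft³/s and the smaller is 20.41 ft³/s; the ratio is 4.32.

4.32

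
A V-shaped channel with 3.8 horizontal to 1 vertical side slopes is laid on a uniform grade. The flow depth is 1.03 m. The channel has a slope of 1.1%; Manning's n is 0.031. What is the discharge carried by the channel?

Q = 8.57 m³/s

For a triangular section with side slope z = 3.8: A = zy² = 3.8×1.03² = 4.031 m²; P = 2y√(1+z²) = 2×1.03×3.929 = 8.095 m.
Hydraulic radius R = A/P = 4.031/8.095 = 0.498 m.
Manning's equation: Q = (1/n) A R^(2/3) S^(1/2) = (1/0.031) × 4.031 × 0.498^(2/3) × 0.011^(1/2) = 8.57 m³/s.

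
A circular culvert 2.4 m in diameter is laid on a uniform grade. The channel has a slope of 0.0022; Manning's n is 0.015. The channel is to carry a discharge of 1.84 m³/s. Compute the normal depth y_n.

y_n = 0.695 m

Manning's equation rearranged: A R^(2/3) = nQ / (1·√S) = 0.015 × 1.84 / (√0.0022) = 0.5884.
At y = 0.579 m: A R^(2/3) = 0.4107 — short.
At y = 0.792 m: A R^(2/3) = 0.7569 — over.
At y = 0.695 m: A R^(2/3) = 0.5884 — ≈ 0.5884.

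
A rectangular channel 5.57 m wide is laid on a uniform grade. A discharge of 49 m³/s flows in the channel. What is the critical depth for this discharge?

y_c = 1.99 m

For a rectangular channel, critical depth y_c = (q²/g)^(1/3) where q = Q/b = 49/5.57 = 8.797 m²/s.
So y_c = (8.797²/9.81)^(1/3) = 1.99 m.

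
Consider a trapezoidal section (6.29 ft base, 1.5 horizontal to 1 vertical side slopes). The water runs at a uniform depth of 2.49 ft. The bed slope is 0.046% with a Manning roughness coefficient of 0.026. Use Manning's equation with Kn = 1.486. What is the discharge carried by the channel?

Q = 42.5 ft³/s

With bottom width b = 6.29 ft and side slope z = 1.5: A = (b + zy)y = (6.29 + 1.5×2.49)×2.49 = 24.96 ft²; P = b + 2y√(1+z²) = 6.29 + 2×2.49×1.803 = 15.27 ft.
Hydraulic radius R = A/P = 24.96/15.27 = 1.635 ft.
Manning's equation: Q = (1.486/n) A R^(2/3) S^(1/2) = (1.486/0.026) × 24.96 × 1.635^(2/3) × 0.00046^(1/2) = 42.5 ft³/s.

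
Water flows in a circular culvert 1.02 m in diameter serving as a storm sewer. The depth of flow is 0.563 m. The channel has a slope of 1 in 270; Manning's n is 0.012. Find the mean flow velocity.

For a circular section of diameter D = 1.02 m at depth y = 0.563 m, the central angle is θ = 2 arccos(1 − 2y/D) = 3.35 rad. Then A = (D²/8)(θ − sin θ) = 0.4625 m² and P = Dθ/2 = 1.708 m.
Hydraulic radius R = A/P = 0.4625/1.708 = 0.2707 m.
From Manning's equation, V = (1/n) R^(2/3) S^(1/2) = (1/0.012) × 0.2707^(2/3) × 0.003704^(1/2) = 2.12 m/s.

V = 2.12 m/s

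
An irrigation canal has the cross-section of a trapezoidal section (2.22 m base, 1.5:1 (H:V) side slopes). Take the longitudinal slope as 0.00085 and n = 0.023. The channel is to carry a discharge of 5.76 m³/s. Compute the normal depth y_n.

Manning's equation rearranged: A R^(2/3) = nQ / (1·√S) = 0.023 × 5.76 / (√0.00085) = 4.544.
Trying y = 1.62 m: A R^(2/3) = 7.2 — high.
Trying y = 1.29 m: A R^(2/3) = 4.542 — ≈ 4.544.

y_n = 1.29 m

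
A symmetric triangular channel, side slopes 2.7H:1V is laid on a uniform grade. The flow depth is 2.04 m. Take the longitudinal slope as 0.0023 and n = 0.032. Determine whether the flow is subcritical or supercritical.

subcritical

For a triangular section with side slope z = 2.7: A = zy² = 2.7×2.04² = 11.24 m²; P = 2y√(1+z²) = 2×2.04×2.879 = 11.75 m.
Hydraulic radius R = A/P = 11.24/11.75 = 0.9565 m.
V = (1/n) R^(2/3) √S = (1/0.032) × 0.9565^(2/3) × √0.0023 = 1.455 m/s. Hydraulic depth D_h = A/T = 11.24/11.02 = 1.02 m.
Froude number Fr = V/√(g·D_h) = 1.455/√(9.81×1.02) = 0.46, which is less than 1, so the flow is subcritical.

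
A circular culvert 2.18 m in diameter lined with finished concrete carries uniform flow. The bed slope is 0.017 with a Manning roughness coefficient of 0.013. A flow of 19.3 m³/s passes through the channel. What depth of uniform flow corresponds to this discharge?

y_n = 1.44 m

Manning's equation rearranged: A R^(2/3) = nQ / (1·√S) = 0.013 × 19.3 / (√0.017) = 1.924.
At y = 0.994 m: A R^(2/3) = 1.062 — low.
At y = 1.6 m: A R^(2/3) = 2.213 — high.
At y = 1.44 m: A R^(2/3) = 1.927 — ≈ 1.924.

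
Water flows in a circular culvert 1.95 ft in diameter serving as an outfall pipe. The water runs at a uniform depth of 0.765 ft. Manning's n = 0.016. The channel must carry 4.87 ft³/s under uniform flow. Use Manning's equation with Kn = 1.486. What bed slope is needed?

For a circular section of diameter D = 1.95 ft at depth y = 0.765 ft, the central angle is θ = 2 arccos(1 − 2y/D) = 2.707 rad. Then A = (D²/8)(θ − sin θ) = 1.087 ft² and P = Dθ/2 = 2.64 ft.
Hydraulic radius R = A/P = 1.087/2.64 = 0.4118 ft.
From Manning's equation, S = [nQ / (1.486 A R^(2/3))]² = [0.016 × 4.87 / (1.486 × 1.087 × 0.4118^(2/3))]² = 0.0076.

S = 0.0076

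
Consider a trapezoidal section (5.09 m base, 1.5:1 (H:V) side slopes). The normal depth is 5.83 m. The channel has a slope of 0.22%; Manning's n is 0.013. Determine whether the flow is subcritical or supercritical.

With bottom width b = 5.09 m and side slope z = 1.5: A = (b + zy)y = (5.09 + 1.5×5.83)×5.83 = 80.66 m²; P = b + 2y√(1+z²) = 5.09 + 2×5.83×1.803 = 26.11 m.
Hydraulic radius R = A/P = 80.66/26.11 = 3.089 m.
V = (1/n) R^(2/3) √S = (1/0.013) × 3.089^(2/3) × √0.0022 = 7.653 m/s. Hydraulic depth D_h = A/T = 80.66/22.58 = 3.572 m.
Froude number Fr = V/√(g·D_h) = 7.653/√(9.81×3.572) = 1.29, which is greater than 1, so the flow is supercritical.

supercritical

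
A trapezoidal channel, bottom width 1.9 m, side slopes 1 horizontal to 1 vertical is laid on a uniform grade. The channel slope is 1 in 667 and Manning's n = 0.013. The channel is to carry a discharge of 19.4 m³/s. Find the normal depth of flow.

Manning's equation rearranged: A R^(2/3) = nQ / (1·√S) = 0.013 × 19.4 / (√0.001499) = 6.513.
At y = 1.47 m: A R^(2/3) = 4.332 — low.
At y = 2.15 m: A R^(2/3) = 9.228 — high.
At y = 1.81 m: A R^(2/3) = 6.52 — ≈ 6.513.

y_n = 1.81 m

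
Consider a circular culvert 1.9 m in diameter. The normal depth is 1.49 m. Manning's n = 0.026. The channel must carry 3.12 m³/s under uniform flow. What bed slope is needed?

S = 0.00241

For a circular section of diameter D = 1.9 m at depth y = 1.49 m, the central angle is θ = 2 arccos(1 − 2y/D) = 4.351 rad. Then A = (D²/8)(θ − sin θ) = 2.385 m² and P = Dθ/2 = 4.133 m.
Hydraulic radius R = A/P = 2.385/4.133 = 0.5771 m.
From Manning's equation, S = [nQ / (1 A R^(2/3))]² = [0.026 × 3.12 / (1 × 2.385 × 0.5771^(2/3))]² = 0.00241.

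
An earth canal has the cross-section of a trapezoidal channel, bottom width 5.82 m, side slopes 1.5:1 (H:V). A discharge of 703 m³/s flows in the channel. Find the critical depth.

y_c = 6.84 m

At critical depth, Q² T / (g A³) = 1, i.e. A³/T = Q²/g = 703²/9.81 = 50380.
Try y = 5.73 m: A³/T = 24490 — short.
Try y = 6.84 m: A³/T = 50510 — ≈ 50380.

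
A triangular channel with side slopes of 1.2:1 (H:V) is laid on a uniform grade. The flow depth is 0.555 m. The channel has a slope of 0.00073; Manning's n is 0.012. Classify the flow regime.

subcritical

For a triangular section with side slope z = 1.2: A = zy² = 1.2×0.555² = 0.3696 m²; P = 2y√(1+z²) = 2×0.555×1.562 = 1.734 m.
Hydraulic radius R = A/P = 0.3696/1.734 = 0.2132 m.
V = (1/n) R^(2/3) √S = (1/0.012) × 0.2132^(2/3) × √0.00073 = 0.8035 m/s. Hydraulic depth D_h = A/T = 0.3696/1.332 = 0.2775 m.
Froude number Fr = V/√(g·D_h) = 0.8035/√(9.81×0.2775) = 0.487, which is less than 1, so the flow is subcritical.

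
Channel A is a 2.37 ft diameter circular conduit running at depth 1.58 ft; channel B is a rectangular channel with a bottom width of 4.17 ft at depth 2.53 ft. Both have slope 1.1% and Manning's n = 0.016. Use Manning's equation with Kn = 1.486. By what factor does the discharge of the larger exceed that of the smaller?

4.73

Channel A: For a circular section of diameter D = 2.37 ft at depth y = 1.58 ft, the central angle is θ = 2 arccos(1 − 2y/D) = 3.821 rad. Then A = (D²/8)(θ − sin θ) = 3.124 ft² and P = Dθ/2 = 4.528 ft. Hydraulic radius R = A/P = 3.124/4.528 = 0.69 ft. Q_A = (1.486/0.016)·3.124·0.69^(2/3)·√0.011 = 23.76 ft³/s.
Channel B: Flow area A = b·y = 4.17 × 2.53 = 10.55 ft². Wetted perimeter P = b + 2y = 4.17 + 2×2.53 = 9.23 ft. Hydraulic radius R = A/P = 10.55/9.23 = 1.143 ft. Q_B = (1.486/0.016)·10.55·1.143^(2/3)·√0.011 = 112.3 ft³/s.
The larger discharge is 112.3 ft³/s and the smaller is 23.76 ft³/s; the ratio is 4.73.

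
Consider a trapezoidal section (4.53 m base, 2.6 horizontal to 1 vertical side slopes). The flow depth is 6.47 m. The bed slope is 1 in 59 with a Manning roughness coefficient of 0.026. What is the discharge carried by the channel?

With bottom width b = 4.53 m and side slope z = 2.6: A = (b + zy)y = (4.53 + 2.6×6.47)×6.47 = 138.1 m²; P = b + 2y√(1+z²) = 4.53 + 2×6.47×2.786 = 40.58 m.
Hydraulic radius R = A/P = 138.1/40.58 = 3.405 m.
Manning's equation: Q = (1/n) A R^(2/3) S^(1/2) = (1/0.026) × 138.1 × 3.405^(2/3) × 0.01695^(1/2) = 1570 m³/s.

Q = 1570 m³/s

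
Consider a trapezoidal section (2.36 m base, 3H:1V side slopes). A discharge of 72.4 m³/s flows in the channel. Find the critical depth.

At critical depth, Q² T / (g A³) = 1, i.e. A³/T = Q²/g = 72.4²/9.81 = 534.3.
Try y = 1.86 m: A³/T = 238.2 — short.
Try y = 2.24 m: A³/T = 532.5 — ≈ 534.3.

y_c = 2.24 m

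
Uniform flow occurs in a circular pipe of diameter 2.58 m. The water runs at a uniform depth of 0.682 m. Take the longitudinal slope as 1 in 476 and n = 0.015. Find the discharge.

Q = 1.82 m³/s

For a circular section of diameter D = 2.58 m at depth y = 0.682 m, the central angle is θ = 2 arccos(1 − 2y/D) = 2.16 rad. Then A = (D²/8)(θ − sin θ) = 1.106 m² and P = Dθ/2 = 2.786 m.
Hydraulic radius R = A/P = 1.106/2.786 = 0.3967 m.
Manning's equation: Q = (1/n) A R^(2/3) S^(1/2) = (1/0.015) × 1.106 × 0.3967^(2/3) × 0.002101^(1/2) = 1.82 m³/s.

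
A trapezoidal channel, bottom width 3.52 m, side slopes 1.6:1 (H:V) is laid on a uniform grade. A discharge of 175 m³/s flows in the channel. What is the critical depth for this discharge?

At critical depth, Q² T / (g A³) = 1, i.e. A³/T = Q²/g = 175²/9.81 = 3122.
Trying y = 2.96 m: A³/T = 1123 — low.
Trying y = 3.81 m: A³/T = 3130 — close enough.

y_c = 3.81 m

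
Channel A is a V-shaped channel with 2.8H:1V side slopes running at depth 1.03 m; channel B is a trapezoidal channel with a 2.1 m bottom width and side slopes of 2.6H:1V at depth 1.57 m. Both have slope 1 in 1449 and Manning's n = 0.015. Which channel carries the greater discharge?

channel B

Channel A: For a triangular section with side slope z = 2.8: A = zy² = 2.8×1.03² = 2.971 m²; P = 2y√(1+z²) = 2×1.03×2.973 = 6.125 m. Hydraulic radius R = A/P = 2.971/6.125 = 0.485 m. Q_A = (1/0.015)·2.971·0.485^(2/3)·√0.0006901 = 3.211 m³/s.
Channel B: With bottom width b = 2.1 m and side slope z = 2.6: A = (b + zy)y = (2.1 + 2.6×1.57)×1.57 = 9.706 m²; P = b + 2y√(1+z²) = 2.1 + 2×1.57×2.786 = 10.85 m. Hydraulic radius R = A/P = 9.706/10.85 = 0.8948 m. Q_B = (1/0.015)·9.706·0.8948^(2/3)·√0.0006901 = 15.78 m³/s.
Q_A = 3.211 m³/s vs Q_B = 15.78 m³/s, so channel B carries more.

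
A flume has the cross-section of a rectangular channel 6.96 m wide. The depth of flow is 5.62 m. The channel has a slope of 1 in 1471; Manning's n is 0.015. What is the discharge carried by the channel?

Flow area A = b·y = 6.96 × 5.62 = 39.12 m². Wetted perimeter P = b + 2y = 6.96 + 2×5.62 = 18.2 m.
Hydraulic radius R = A/P = 39.12/18.2 = 2.149 m.
Manning's equation: Q = (1/n) A R^(2/3) S^(1/2) = (1/0.015) × 39.12 × 2.149^(2/3) × 0.0006798^(1/2) = 113 m³/s.

Q = 113 m³/s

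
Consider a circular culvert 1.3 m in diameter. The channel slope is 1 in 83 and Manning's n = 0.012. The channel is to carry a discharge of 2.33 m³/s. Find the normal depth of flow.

y_n = 0.577 m

Manning's equation rearranged: A R^(2/3) = nQ / (1·√S) = 0.012 × 2.33 / (√0.01205) = 0.2547.
Trying y = 0.502 m: A R^(2/3) = 0.1982 — short.
Trying y = 0.648 m: A R^(2/3) = 0.3121 — over.
Trying y = 0.577 m: A R^(2/3) = 0.255 — ≈ 0.2547.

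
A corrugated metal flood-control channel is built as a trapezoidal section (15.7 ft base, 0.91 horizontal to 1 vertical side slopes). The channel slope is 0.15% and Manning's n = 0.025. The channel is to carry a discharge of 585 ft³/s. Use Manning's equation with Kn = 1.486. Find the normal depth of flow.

y_n = 5.27 ft

Manning's equation rearranged: A R^(2/3) = nQ / (1.486·√S) = 0.025 × 585 / (1.486 × √0.0015) = 254.1.
Trying y = 3.74 ft: A R^(2/3) = 140.8 — low.
Trying y = 6.11 ft: A R^(2/3) = 329 — high.
Trying y = 5.27 ft: A R^(2/3) = 254 — matches.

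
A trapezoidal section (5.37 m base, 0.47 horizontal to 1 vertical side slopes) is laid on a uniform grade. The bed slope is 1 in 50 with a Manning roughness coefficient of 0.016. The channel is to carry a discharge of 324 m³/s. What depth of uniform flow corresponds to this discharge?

y_n = 3.46 m

Manning's equation rearranged: A R^(2/3) = nQ / (1·√S) = 0.016 × 324 / (√0.02) = 36.66.
Trying y = 3.96 m: A R^(2/3) = 45.88 — too large.
Trying y = 2.7 m: A R^(2/3) = 24.33 — too small.
Trying y = 3.46 m: A R^(2/3) = 36.61 — matches.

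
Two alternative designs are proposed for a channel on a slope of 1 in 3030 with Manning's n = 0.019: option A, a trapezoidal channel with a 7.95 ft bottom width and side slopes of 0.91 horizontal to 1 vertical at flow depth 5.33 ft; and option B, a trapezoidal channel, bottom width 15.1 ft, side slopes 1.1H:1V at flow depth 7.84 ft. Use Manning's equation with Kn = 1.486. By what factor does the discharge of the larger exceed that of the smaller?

Channel A: With bottom width b = 7.95 ft and side slope z = 0.91: A = (b + zy)y = (7.95 + 0.91×5.33)×5.33 = 68.23 ft²; P = b + 2y√(1+z²) = 7.95 + 2×5.33×1.352 = 22.36 ft. Hydraulic radius R = A/P = 68.23/22.36 = 3.051 ft. Q_A = (1.486/0.019)·68.23·3.051^(2/3)·√0.00033 = 203.9 ft³/s.
Channel B: With bottom width b = 15.1 ft and side slope z = 1.1: A = (b + zy)y = (15.1 + 1.1×7.84)×7.84 = 186 ft²; P = b + 2y√(1+z²) = 15.1 + 2×7.84×1.487 = 38.41 ft. Hydraulic radius R = A/P = 186/38.41 = 4.842 ft. Q_B = (1.486/0.019)·186·4.842^(2/3)·√0.00033 = 756.4 ft³/s.
The larger discharge is 756.4 ft³/s and the smaller is 203.9 ft³/s; the ratio is 3.71.

3.71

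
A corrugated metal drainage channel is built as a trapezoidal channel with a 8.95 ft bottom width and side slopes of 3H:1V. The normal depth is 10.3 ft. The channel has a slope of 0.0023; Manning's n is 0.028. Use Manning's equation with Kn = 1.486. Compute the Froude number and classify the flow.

subcritical

With bottom width b = 8.95 ft and side slope z = 3: A = (b + zy)y = (8.95 + 3×10.3)×10.3 = 410.5 ft²; P = b + 2y√(1+z²) = 8.95 + 2×10.3×3.162 = 74.09 ft.
Hydraulic radius R = A/P = 410.5/74.09 = 5.54 ft.
V = (1.486/n) R^(2/3) √S = (1.486/0.028) × 5.54^(2/3) × √0.0023 = 7.969 ft/s. Hydraulic depth D_h = A/T = 410.5/70.75 = 5.801 ft.
Froude number Fr = V/√(g·D_h) = 7.969/√(32.2×5.801) = 0.583, which is less than 1, so the flow is subcritical.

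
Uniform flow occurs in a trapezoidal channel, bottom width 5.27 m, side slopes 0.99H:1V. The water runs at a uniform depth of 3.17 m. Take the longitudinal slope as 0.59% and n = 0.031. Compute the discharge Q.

With bottom width b = 5.27 m and side slope z = 0.99: A = (b + zy)y = (5.27 + 0.99×3.17)×3.17 = 26.65 m²; P = b + 2y√(1+z²) = 5.27 + 2×3.17×1.407 = 14.19 m.
Hydraulic radius R = A/P = 26.65/14.19 = 1.878 m.
Manning's equation: Q = (1/n) A R^(2/3) S^(1/2) = (1/0.031) × 26.65 × 1.878^(2/3) × 0.0059^(1/2) = 101 m³/s.

Q = 101 m³/s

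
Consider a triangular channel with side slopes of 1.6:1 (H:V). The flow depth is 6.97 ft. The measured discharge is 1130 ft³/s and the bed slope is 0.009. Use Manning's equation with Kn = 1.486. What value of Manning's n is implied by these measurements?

n = 0.02

For a triangular section with side slope z = 1.6: A = zy² = 1.6×6.97² = 77.73 ft²; P = 2y√(1+z²) = 2×6.97×1.887 = 26.3 ft.
Hydraulic radius R = A/P = 77.73/26.3 = 2.955 ft.
Rearranging Manning's equation: n = (1.486/Q) A R^(2/3) S^(1/2) = (1.486/1130) × 77.73 × 2.955^(2/3) × √0.009 = 0.02.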